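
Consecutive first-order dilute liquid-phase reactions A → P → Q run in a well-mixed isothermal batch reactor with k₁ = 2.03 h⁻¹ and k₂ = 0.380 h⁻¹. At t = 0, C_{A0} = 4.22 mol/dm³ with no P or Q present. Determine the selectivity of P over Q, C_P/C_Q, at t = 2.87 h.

The intermediate concentration in a first-order A→B→C sequence is C_P = k₁C_{A0}(e^(−k₁t) − e^(−k₂t))/(k₂−k₁).
e^(−k₁t) = e^(−2.03×2.87) = e^(−5.826) = 0.002950; e^(−k₂t) = e^(−1.091) = 0.3360.
C_P = 2.03×4.22/(0.380−2.03) × (0.002950−0.3360) = (-5.192)×(-0.3331) = 1.729 mol/dm³.
C_A = C_{A0}e^(−k₁t) = 0.01245 mol/dm³, so C_Q = C_{A0}−C_A−C_P = 2.478 mol/dm³; C_P/C_Q = 0.698.

0.698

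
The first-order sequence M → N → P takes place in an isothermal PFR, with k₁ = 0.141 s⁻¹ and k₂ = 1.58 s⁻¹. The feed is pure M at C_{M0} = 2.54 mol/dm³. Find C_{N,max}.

0.179 mol/dm³

For a first-order series the maximum intermediate yield is C_{N,max}/C_{M0} = (k₁/k₂)^[k₂/(k₂−k₁)].
= (0.141/1.58)^(1.58/(1.58−0.141)) = (0.08924)^(1.098) = 0.07043.
C_{N,max} = 0.07043×2.54 = 0.179 mol/dm³.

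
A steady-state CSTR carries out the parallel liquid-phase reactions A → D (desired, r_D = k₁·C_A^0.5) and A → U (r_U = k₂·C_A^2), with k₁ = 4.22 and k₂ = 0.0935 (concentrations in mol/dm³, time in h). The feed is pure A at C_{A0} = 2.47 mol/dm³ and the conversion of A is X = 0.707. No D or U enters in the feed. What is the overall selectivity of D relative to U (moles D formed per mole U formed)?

73.3

Exit C_A = C_{A0}(1−X) = 2.47×0.293 = 0.7237 mol/dm³.
A CSTR operates uniformly at the exit composition, giving r_D = 3.590 and r_U = 0.04897 (each k·C_A^n at C_A = 0.7237).
Overall selectivity = C_D/C_U = r_Dτ/(r_Uτ) = r_D/r_U = 73.3.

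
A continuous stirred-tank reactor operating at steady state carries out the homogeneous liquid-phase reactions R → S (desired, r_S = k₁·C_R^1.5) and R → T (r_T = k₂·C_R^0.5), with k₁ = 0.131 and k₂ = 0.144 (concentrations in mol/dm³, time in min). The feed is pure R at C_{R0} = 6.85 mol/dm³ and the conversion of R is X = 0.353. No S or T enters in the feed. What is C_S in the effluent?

1.94 mol/dm³

Exit C_R = C_{R0}(1−X) = 6.85×0.647 = 4.432 mol/dm³.
In a CSTR the entire volume is at exit conditions, so r_S = 0.131×4.432^1.5 = 1.222 and r_T = 0.144×4.432^0.5 = 0.3032.
Fraction of consumed R going to S: r_S/(r_S+r_T) = 0.8013.
C_S = 0.8013·C_{R0}·X = 0.8013×6.85×0.353 = 1.94 mol/dm³.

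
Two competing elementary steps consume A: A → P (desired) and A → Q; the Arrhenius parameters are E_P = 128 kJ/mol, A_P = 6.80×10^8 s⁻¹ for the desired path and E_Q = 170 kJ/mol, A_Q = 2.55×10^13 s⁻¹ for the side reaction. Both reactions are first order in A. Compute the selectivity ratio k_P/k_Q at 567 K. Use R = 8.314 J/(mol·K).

0.197

Since both paths have the same order in A, the concentration cancels and S_{P/Q} = k_P/k_Q = (A_P/A_Q)·exp[(E_Q−E_P)/(RT)].
(E_Q−E_P)/(RT) = (170−128)×10³/(8.314×567) = 42000/4714 = 8.910.
k_P/k_Q = (6.80×10^8/2.55×10^13)·exp(8.910) = 2.667×10^-5 × 7402 = 0.197.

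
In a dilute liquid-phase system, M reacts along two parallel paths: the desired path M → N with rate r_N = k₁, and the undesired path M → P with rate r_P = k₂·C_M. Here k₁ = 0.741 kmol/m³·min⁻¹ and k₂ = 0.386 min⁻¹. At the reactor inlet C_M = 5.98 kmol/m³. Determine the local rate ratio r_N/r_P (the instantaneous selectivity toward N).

S_{N/P} = r_N/r_P = (k₁)/(k₂·C_M) = (k₁/k₂)·C_M⁻¹.
= (0.741) / (0.386×5.980) = 0.7410/2.308 = 0.321.

0.321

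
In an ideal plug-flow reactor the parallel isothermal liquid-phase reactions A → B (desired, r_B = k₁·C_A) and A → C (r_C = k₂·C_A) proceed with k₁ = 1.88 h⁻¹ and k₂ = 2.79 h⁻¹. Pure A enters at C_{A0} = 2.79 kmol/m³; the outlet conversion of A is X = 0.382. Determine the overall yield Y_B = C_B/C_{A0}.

C_A = C_{A0}(1−X) = 1.724 kmol/m³.
Both paths are first order in A, so the instantaneous fraction to B is constant: dC_B/d(−C_A) = k₁/(k₁+k₂) = 0.4026.
C_B = 0.4026·(C_{A0}−C_A) = 0.4026×1.066 = 0.429 kmol/m³.
Y_B = C_B/C_{A0} = 0.4291/2.79 = 0.154.

0.154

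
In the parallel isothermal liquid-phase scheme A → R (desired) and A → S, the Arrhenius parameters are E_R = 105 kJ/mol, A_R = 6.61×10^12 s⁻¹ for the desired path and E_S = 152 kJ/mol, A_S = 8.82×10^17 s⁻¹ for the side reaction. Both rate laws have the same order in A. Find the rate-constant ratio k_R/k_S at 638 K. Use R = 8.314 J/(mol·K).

0.0528

k_R/k_S = (A_R/A_S)·exp[−(E_R−E_S)/(RT)] = (A_R/A_S)·exp[(E_S−E_R)/(RT)].
(E_S−E_R)/(RT) = (152−105)×10³/(8.314×638) = 47000/5304 = 8.861.
k_R/k_S = (6.61×10^12/8.82×10^17)·exp(8.861) = 7.494×10^-6 × 7049 = 0.0528.
Since E_R < E_S, lowering the temperature improves selectivity toward R.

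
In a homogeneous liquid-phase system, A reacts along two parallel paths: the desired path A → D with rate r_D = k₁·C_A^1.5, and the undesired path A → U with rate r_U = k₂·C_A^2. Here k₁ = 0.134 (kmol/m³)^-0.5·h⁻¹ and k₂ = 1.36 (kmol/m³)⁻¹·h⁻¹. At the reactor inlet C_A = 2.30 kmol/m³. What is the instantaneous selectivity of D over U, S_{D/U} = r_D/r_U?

S_{D/U} = r_D/r_U = (k₁·C_A^1.5)/(k₂·C_A^2) = (k₁/k₂)·C_A^-0.5.
= (0.134×2.300^1.5) / (1.36×2.300^2) = 0.4674/7.194 = 0.0650.

0.0650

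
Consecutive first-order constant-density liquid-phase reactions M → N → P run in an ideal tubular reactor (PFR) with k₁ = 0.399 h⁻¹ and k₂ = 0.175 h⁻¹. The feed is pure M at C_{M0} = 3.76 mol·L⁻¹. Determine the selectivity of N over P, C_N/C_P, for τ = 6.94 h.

Solving the coupled first-order balances gives C_N(τ) = [k₁/(k₂−k₁)]·C_{M0}·(e^(−k₁τ) − e^(−k₂τ)).
e^(−k₁τ) = e^(−0.399×6.94) = e^(−2.769) = 0.06272; e^(−k₂τ) = e^(−1.214) = 0.2969.
C_N = 0.399×3.76/(0.175−0.399) × (0.06272−0.2969) = (-6.697)×(-0.2341) = 1.568 mol·L⁻¹.
C_M = C_{M0}e^(−k₁τ) = 0.2358 mol·L⁻¹, so C_P = C_{M0}−C_M−C_N = 1.956 mol·L⁻¹; C_N/C_P = 0.802.

0.802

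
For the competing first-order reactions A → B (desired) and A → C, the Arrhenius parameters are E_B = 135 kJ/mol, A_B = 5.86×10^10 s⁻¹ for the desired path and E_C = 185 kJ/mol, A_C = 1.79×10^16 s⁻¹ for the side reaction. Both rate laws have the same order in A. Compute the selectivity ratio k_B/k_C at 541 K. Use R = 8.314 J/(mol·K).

0.220

With equal orders, S_{B/C} = k_B/k_C = (A_B/A_C)·exp[(E_C−E_B)/(RT)].
(E_C−E_B)/(RT) = (185−135)×10³/(8.314×541) = 50000/4498 = 11.12.
k_B/k_C = (5.86×10^10/1.79×10^16)·exp(11.12) = 3.274×10^-6 × 67263 = 0.220.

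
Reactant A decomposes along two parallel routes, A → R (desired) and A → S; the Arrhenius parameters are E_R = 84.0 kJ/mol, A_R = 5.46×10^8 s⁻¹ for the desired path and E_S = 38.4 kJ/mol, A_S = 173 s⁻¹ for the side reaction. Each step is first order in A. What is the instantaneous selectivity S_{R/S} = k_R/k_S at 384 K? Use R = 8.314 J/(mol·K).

1.98

Since both paths have the same order in A, the concentration cancels and S_{R/S} = k_R/k_S = (A_R/A_S)·exp[(E_S−E_R)/(RT)].
(E_S−E_R)/(RT) = (38.4−84.0)×10³/(8.314×384) = -45600/3193 = -14.28.
k_R/k_S = (5.46×10^8/173)·exp(-14.28) = 3.156×10^6 × 6.265×10^-7 = 1.98.
Since E_R > E_S, raising the temperature improves selectivity toward R.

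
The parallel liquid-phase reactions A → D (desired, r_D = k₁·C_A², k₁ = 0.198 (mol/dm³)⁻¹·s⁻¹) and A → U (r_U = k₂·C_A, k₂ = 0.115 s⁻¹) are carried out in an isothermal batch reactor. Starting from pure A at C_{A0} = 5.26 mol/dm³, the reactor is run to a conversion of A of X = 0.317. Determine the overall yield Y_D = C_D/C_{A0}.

C_A = C_{A0}(1−X) = 3.593 mol/dm³.
Along a PFR/batch, dC_U/dC_A = −r_U/(r_D+r_U) = −k₂/(k₂+k₁·C_A).
Integrating from C_{A0} to C_A: C_U = (0.115/0.198)·ln[(0.115+0.198·5.26)/(0.115+0.198·3.59)] = 0.5808·ln(1.156/0.8263) = 0.1952 mol/dm³.
Then C_D = (C_{A0}−C_A) − C_U = 1.667 − 0.1952 = 1.472 mol/dm³.
Y_D = C_D/C_{A0} = 1.472/5.26 = 0.280.

0.280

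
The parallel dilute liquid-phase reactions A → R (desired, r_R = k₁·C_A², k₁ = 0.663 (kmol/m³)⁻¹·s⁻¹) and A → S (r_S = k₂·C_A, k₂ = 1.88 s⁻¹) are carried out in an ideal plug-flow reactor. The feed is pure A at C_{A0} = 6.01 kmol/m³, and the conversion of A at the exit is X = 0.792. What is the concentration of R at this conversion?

C_A = C_{A0}(1−X) = 1.250 kmol/m³.
Along a PFR/batch, dC_S/dC_A = −r_S/(r_R+r_S) = −k₂/(k₂+k₁·C_A).
Integrating from C_{A0} to C_A: C_S = (1.88/0.663)·ln[(1.88+0.663·6.01)/(1.88+0.663·1.25)] = 2.836·ln(5.865/2.709) = 2.190 kmol/m³.
Then C_R = (C_{A0}−C_A) − C_S = 4.760 − 2.190 = 2.570 kmol/m³.

2.57 kmol/m³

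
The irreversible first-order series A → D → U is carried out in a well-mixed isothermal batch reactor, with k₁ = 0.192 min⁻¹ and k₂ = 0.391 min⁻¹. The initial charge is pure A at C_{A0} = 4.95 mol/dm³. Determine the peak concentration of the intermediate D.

At the optimum, C_{D,max}/C_{A0} = (k₁/k₂)^[k₂/(k₂−k₁)].
= (0.192/0.391)^(0.391/(0.391−0.192)) = (0.4910)^(1.965) = 0.2472.
C_{D,max} = 0.2472×4.95 = 1.22 mol/dm³.

1.22 mol/dm³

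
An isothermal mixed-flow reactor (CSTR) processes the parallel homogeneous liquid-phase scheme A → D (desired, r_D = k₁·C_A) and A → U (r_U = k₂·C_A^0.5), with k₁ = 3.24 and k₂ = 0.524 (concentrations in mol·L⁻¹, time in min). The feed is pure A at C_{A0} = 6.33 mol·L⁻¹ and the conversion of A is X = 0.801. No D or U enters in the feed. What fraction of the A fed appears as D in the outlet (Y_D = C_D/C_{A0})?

0.700

Exit C_A = C_{A0}(1−X) = 6.33×0.199 = 1.260 mol·L⁻¹.
A CSTR operates uniformly at the exit composition, giving r_D = 4.081 and r_U = 0.5881 (each k·C_A^n at C_A = 1.260).
Fraction of consumed A going to D: r_D/(r_D+r_U) = 0.8741.
C_D = 0.8741·C_{A0}·X = 0.8741×6.33×0.801 = 4.43 mol·L⁻¹; Y_D = C_D/C_{A0} = 0.700.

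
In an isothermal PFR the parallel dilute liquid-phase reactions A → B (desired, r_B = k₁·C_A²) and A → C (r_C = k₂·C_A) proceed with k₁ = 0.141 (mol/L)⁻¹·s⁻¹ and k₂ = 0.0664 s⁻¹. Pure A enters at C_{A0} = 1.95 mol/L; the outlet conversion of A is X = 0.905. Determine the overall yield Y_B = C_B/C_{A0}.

0.590

C_A = C_{A0}(1−X) = 0.1852 mol/L.
Along a PFR/batch, dC_C/dC_A = −r_C/(r_B+r_C) = −k₂/(k₂+k₁·C_A).
Integrating from C_{A0} to C_A: C_C = (0.0664/0.141)·ln[(0.0664+0.141·1.95)/(0.0664+0.141·0.185)] = 0.4709·ln(0.3413/0.09252) = 0.6148 mol/L.
Then C_B = (C_{A0}−C_A) − C_C = 1.765 − 0.6148 = 1.150 mol/L.
Y_B = C_B/C_{A0} = 1.150/1.95 = 0.590.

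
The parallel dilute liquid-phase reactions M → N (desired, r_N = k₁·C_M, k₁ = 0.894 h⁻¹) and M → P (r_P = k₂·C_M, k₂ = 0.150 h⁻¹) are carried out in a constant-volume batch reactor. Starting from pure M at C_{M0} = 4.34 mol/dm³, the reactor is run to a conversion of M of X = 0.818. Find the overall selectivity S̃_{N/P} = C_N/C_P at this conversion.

C_M = C_{M0}(1−X) = 0.7899 mol/dm³.
Both paths are first order in M, so the instantaneous fraction to N is constant: dC_N/d(−C_M) = k₁/(k₁+k₂) = 0.8563.
C_N = 0.8563·(C_{M0}−C_M) = 0.8563×3.550 = 3.04 mol/dm³.
C_P = (C_{M0}−C_M)−C_N = 0.5101 mol/dm³; S̃_{N/P} = 3.040/0.5101 = 5.96.

5.96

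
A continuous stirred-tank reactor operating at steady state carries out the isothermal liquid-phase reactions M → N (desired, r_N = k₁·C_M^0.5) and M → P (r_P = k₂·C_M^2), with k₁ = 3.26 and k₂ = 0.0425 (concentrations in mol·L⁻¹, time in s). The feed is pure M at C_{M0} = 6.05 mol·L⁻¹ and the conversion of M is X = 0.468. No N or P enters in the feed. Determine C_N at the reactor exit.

Exit C_M = C_{M0}(1−X) = 6.05×0.532 = 3.219 mol·L⁻¹.
Rates in a CSTR are evaluated at the outlet concentration: r_N = 3.26×3.219^0.5 = 5.849, r_P = 0.0425×3.219^2 = 0.4403.
Fraction of consumed M going to N: r_N/(r_N+r_P) = 0.9300.
C_N = 0.9300·C_{M0}·X = 0.9300×6.05×0.468 = 2.63 mol·L⁻¹.

2.63 mol·L⁻¹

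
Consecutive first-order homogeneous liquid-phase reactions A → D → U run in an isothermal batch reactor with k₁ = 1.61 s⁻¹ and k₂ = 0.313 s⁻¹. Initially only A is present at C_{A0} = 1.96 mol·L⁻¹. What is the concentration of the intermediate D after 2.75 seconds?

The intermediate concentration in a first-order A→B→C sequence is C_D = k₁C_{A0}(e^(−k₁t) − e^(−k₂t))/(k₂−k₁).
e^(−k₁t) = e^(−1.61×2.75) = e^(−4.428) = 0.01194; e^(−k₂t) = e^(−0.8608) = 0.4228.
C_D = 1.61×1.96/(0.313−1.61) × (0.01194−0.4228) = (-2.433)×(-0.4109) = 0.9997 mol·L⁻¹.

1.000 mol·L⁻¹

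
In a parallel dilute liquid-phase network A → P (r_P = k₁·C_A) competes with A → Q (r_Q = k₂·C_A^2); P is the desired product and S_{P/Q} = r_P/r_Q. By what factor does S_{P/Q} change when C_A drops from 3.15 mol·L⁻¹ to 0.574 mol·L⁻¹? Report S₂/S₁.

S_{P/Q} = (k₁/k₂)·C_A⁻¹, so S₂/S₁ = (C_{A,2}/C_{A,1})⁻¹.
= 3.15/0.574 = 5.49.

5.49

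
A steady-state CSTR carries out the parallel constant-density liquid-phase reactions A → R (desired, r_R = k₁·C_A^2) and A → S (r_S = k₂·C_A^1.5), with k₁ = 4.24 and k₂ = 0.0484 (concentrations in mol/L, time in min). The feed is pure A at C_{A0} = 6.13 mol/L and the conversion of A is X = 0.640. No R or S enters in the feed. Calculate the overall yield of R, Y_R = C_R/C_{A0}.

Exit C_A = C_{A0}(1−X) = 6.13×0.360 = 2.207 mol/L.
A CSTR operates uniformly at the exit composition, giving r_R = 20.65 and r_S = 0.1587 (each k·C_A^n at C_A = 2.207).
Fraction of consumed A going to R: r_R/(r_R+r_S) = 0.9924.
C_R = 0.9924·C_{A0}·X = 0.9924×6.13×0.640 = 3.89 mol/L; Y_R = C_R/C_{A0} = 0.635.

0.635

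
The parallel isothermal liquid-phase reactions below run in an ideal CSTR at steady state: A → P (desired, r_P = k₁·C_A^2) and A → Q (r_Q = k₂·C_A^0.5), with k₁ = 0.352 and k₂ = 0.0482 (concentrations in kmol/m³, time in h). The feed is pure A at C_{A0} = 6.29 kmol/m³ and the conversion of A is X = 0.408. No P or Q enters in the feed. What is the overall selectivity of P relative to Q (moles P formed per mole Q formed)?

Exit C_A = C_{A0}(1−X) = 6.29×0.592 = 3.724 kmol/m³.
In a CSTR the entire volume is at exit conditions, so r_P = 0.352×3.724^2 = 4.881 and r_Q = 0.0482×3.724^0.5 = 0.09301.
Overall selectivity = C_P/C_Q = r_Pτ/(r_Qτ) = r_P/r_Q = 52.5.

52.5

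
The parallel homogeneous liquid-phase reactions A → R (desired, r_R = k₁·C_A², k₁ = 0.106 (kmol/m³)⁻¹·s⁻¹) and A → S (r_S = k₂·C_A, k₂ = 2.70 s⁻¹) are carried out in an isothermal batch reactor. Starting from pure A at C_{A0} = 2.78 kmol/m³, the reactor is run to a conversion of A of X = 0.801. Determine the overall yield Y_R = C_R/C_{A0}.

0.0488

C_A = C_{A0}(1−X) = 0.5532 kmol/m³.
Along a PFR/batch, dC_S/dC_A = −r_S/(r_R+r_S) = −k₂/(k₂+k₁·C_A).
Integrating from C_{A0} to C_A: C_S = (2.70/0.106)·ln[(2.70+0.106·2.78)/(2.70+0.106·0.553)] = 25.47·ln(2.995/2.759) = 2.091 kmol/m³.
Then C_R = (C_{A0}−C_A) − C_S = 2.227 − 2.091 = 0.1356 kmol/m³.
Y_R = C_R/C_{A0} = 0.1356/2.78 = 0.0488.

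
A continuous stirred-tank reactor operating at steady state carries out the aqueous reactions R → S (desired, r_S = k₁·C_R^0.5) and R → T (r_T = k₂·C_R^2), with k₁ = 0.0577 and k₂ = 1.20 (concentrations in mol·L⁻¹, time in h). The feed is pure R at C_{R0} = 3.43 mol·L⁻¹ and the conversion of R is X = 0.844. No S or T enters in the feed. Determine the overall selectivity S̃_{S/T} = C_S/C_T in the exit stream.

Exit C_R = C_{R0}(1−X) = 3.43×0.156 = 0.5351 mol·L⁻¹.
Rates in a CSTR are evaluated at the outlet concentration: r_S = 0.0577×0.5351^0.5 = 0.04221, r_T = 1.20×0.5351^2 = 0.3436.
Overall selectivity = C_S/C_T = r_Sτ/(r_Tτ) = r_S/r_T = 0.123.

0.123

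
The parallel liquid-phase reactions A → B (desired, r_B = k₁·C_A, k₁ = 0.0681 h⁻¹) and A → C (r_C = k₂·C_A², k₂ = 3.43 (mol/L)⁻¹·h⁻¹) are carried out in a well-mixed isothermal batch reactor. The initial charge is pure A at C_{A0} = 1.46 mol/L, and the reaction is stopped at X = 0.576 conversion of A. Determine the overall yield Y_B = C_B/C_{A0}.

C_A = C_{A0}(1−X) = 0.6190 mol/L.
Along a PFR/batch, dC_B/dC_A = −r_B/(r_B+r_C) = −k₁/(k₁+k₂·C_A).
Integrating from C_{A0} to C_A: C_B = (0.0681/3.43)·ln[(0.0681+3.43·1.46)/(0.0681+3.43·0.619)] = 0.01985·ln(5.076/2.191) = 0.01668 mol/L.
Y_B = C_B/C_{A0} = 0.01668/1.46 = 0.0114.

0.0114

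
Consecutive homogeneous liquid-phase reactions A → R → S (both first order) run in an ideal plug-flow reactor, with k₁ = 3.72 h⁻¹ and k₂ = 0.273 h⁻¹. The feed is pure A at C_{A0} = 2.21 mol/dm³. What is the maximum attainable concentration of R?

1.80 mol/dm³

At the optimum, C_{R,max}/C_{A0} = (k₁/k₂)^[k₂/(k₂−k₁)].
= (3.72/0.273)^(0.273/(0.273−3.72)) = (13.63)^(-0.07920) = 0.8131.
C_{R,max} = 0.8131×2.21 = 1.80 mol/dm³.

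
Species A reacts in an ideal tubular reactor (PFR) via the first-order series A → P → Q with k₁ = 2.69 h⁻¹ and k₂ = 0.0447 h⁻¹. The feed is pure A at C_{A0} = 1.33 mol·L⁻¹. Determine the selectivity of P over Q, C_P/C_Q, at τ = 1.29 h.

For first-order series with pure A initially, C_P(τ) = k₁C_{A0}/(k₂−k₁)·(e^(−k₁τ) − e^(−k₂τ)).
e^(−k₁τ) = e^(−2.69×1.29) = e^(−3.470) = 0.03111; e^(−k₂τ) = e^(−0.05766) = 0.9440.
C_P = 2.69×1.33/(0.0447−2.69) × (0.03111−0.9440) = (-1.352)×(-0.9129) = 1.235 mol·L⁻¹.
C_A = C_{A0}e^(−k₁τ) = 0.04138 mol·L⁻¹, so C_Q = C_{A0}−C_A−C_P = 0.05401 mol·L⁻¹; C_P/C_Q = 22.9.

22.9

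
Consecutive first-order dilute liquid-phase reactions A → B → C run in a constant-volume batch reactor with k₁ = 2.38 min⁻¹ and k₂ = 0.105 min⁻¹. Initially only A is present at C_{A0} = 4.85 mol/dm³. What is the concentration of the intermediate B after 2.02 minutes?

4.06 mol/dm³

The intermediate concentration in a first-order A→B→C sequence is C_B = k₁C_{A0}(e^(−k₁t) − e^(−k₂t))/(k₂−k₁).
e^(−k₁t) = e^(−2.38×2.02) = e^(−4.808) = 0.008167; e^(−k₂t) = e^(−0.2121) = 0.8089.
C_B = 2.38×4.85/(0.105−2.38) × (0.008167−0.8089) = (-5.074)×(-0.8007) = 4.063 mol/dm³.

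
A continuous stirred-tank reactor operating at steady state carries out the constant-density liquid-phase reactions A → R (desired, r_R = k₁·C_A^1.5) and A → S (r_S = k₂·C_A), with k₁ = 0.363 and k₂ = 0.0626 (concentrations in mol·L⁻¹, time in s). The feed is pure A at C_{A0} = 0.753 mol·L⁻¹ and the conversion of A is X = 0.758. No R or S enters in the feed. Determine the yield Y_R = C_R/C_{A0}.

Exit C_A = C_{A0}(1−X) = 0.753×0.242 = 0.1822 mol·L⁻¹.
A CSTR operates uniformly at the exit composition, giving r_R = 0.02824 and r_S = 0.01141 (each k·C_A^n at C_A = 0.1822).
Fraction of consumed A going to R: r_R/(r_R+r_S) = 0.7123.
C_R = 0.7123·C_{A0}·X = 0.7123×0.753×0.758 = 0.407 mol·L⁻¹; Y_R = C_R/C_{A0} = 0.540.

0.540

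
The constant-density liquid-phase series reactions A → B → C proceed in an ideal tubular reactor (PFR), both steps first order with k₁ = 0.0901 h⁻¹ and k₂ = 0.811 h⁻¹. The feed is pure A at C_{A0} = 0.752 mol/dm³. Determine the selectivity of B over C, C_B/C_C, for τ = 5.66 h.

Solving the coupled first-order balances gives C_B(τ) = [k₁/(k₂−k₁)]·C_{A0}·(e^(−k₁τ) − e^(−k₂τ)).
e^(−k₁τ) = e^(−0.0901×5.66) = e^(−0.5100) = 0.6005; e^(−k₂τ) = e^(−4.590) = 0.01015.
C_B = 0.0901×0.752/(0.811−0.0901) × (0.6005−0.01015) = 0.09399×0.5904 = 0.05549 mol/dm³.
C_A = C_{A0}e^(−k₁τ) = 0.4516 mol/dm³, so C_C = C_{A0}−C_A−C_B = 0.2449 mol/dm³; C_B/C_C = 0.227.

0.227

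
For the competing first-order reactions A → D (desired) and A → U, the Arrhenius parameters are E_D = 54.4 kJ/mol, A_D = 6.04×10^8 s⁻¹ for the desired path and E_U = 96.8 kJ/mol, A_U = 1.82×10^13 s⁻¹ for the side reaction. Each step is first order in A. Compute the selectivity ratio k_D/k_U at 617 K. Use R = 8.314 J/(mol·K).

k_D/k_U = (A_D/A_U)·exp[−(E_D−E_U)/(RT)] = (A_D/A_U)·exp[(E_U−E_D)/(RT)].
(E_U−E_D)/(RT) = (96.8−54.4)×10³/(8.314×617) = 42400/5130 = 8.266.
k_D/k_U = (6.04×10^8/1.82×10^13)·exp(8.266) = 3.319×10^-5 × 3888 = 0.129.
Since E_D < E_U, lowering the temperature improves selectivity toward D.

0.129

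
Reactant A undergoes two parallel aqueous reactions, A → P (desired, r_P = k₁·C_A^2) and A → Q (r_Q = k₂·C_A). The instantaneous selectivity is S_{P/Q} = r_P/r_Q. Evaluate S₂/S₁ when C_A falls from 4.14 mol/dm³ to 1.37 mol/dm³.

S_{P/Q} = (k₁/k₂)·C_A, so S₂/S₁ = (C_{A,2}/C_{A,1}).
= 1.37/4.14 = 0.331.
Selectivity toward P falls as C_A falls — high-concentration operation is favoured.

0.331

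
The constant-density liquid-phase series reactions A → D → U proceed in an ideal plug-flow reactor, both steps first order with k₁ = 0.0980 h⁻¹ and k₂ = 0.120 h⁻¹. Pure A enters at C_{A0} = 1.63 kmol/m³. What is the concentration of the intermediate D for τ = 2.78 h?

0.328 kmol/m³

For first-order series with pure A initially, C_D(τ) = k₁C_{A0}/(k₂−k₁)·(e^(−k₁τ) − e^(−k₂τ)).
e^(−k₁τ) = e^(−0.0980×2.78) = e^(−0.2724) = 0.7615; e^(−k₂τ) = e^(−0.3336) = 0.7163.
C_D = 0.0980×1.63/(0.120−0.0980) × (0.7615−0.7163) = 7.261×0.04518 = 0.3280 kmol/m³.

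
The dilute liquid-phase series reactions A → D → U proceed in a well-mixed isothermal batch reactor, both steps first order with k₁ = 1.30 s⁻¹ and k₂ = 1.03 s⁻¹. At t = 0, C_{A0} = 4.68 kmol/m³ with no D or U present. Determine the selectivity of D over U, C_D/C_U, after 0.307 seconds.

For first-order series with pure A initially, C_D(t) = k₁C_{A0}/(k₂−k₁)·(e^(−k₁t) − e^(−k₂t)).
e^(−k₁t) = e^(−1.30×0.307) = e^(−0.3991) = 0.6709; e^(−k₂t) = e^(−0.3162) = 0.7289.
C_D = 1.30×4.68/(1.03−1.30) × (0.6709−0.7289) = (-22.53)×(-0.05798) = 1.307 kmol/m³.
C_A = C_{A0}e^(−k₁t) = 3.140 kmol/m³, so C_U = C_{A0}−C_A−C_D = 0.2335 kmol/m³; C_D/C_U = 5.59.

5.59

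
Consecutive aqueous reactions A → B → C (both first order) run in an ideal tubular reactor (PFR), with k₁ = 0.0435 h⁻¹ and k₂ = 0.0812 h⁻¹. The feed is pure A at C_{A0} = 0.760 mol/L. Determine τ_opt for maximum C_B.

16.6 h

Setting dC_B/dτ = 0 gives τ_opt = ln(k₂/k₁)/(k₂−k₁).
= ln(0.0812/0.0435)/(0.0812−0.0435) = ln(1.867)/0.03770 = 0.6242/0.03770 = 16.6 h.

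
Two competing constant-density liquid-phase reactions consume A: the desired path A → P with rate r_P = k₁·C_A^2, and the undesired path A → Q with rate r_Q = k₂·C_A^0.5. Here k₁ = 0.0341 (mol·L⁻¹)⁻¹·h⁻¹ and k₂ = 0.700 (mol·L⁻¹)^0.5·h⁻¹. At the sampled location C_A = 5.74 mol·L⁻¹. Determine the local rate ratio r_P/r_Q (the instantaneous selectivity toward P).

S_{P/Q} = r_P/r_Q = (k₁·C_A^2)/(k₂·C_A^0.5) = (k₁/k₂)·C_A^1.5.
= (0.0341×5.740^2) / (0.700×5.740^0.5) = 1.124/1.677 = 0.670.
Since the desired path is higher order in A, keeping C_A high (PFR or concentrated feed) favours P.

0.670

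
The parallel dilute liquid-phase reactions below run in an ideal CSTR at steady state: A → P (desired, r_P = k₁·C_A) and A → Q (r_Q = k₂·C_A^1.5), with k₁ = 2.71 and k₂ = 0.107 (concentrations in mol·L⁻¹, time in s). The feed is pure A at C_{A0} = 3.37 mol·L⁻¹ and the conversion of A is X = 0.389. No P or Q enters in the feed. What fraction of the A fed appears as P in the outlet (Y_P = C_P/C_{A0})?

0.368

Exit C_A = C_{A0}(1−X) = 3.37×0.611 = 2.059 mol·L⁻¹.
In a CSTR the entire volume is at exit conditions, so r_P = 2.71×2.059 = 5.580 and r_Q = 0.107×2.059^1.5 = 0.3161.
Fraction of consumed A going to P: r_P/(r_P+r_Q) = 0.9464.
C_P = 0.9464·C_{A0}·X = 0.9464×3.37×0.389 = 1.24 mol·L⁻¹; Y_P = C_P/C_{A0} = 0.368.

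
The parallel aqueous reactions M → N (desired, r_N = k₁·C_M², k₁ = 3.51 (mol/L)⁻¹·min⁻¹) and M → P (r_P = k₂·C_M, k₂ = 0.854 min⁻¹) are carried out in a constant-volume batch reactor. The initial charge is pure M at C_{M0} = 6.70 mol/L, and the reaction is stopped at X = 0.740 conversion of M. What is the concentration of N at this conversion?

C_M = C_{M0}(1−X) = 1.742 mol/L.
Along a PFR/batch, dC_P/dC_M = −r_P/(r_N+r_P) = −k₂/(k₂+k₁·C_M).
Integrating from C_{M0} to C_M: C_P = (0.854/3.51)·ln[(0.854+3.51·6.70)/(0.854+3.51·1.74)] = 0.2433·ln(24.37/6.968) = 0.3046 mol/L.
Then C_N = (C_{M0}−C_M) − C_P = 4.958 − 0.3046 = 4.653 mol/L.

4.65 mol/L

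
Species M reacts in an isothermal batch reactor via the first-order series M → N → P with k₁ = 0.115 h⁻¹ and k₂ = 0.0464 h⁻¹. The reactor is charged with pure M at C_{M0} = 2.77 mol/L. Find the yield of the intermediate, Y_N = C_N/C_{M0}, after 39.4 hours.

For first-order series with pure M initially, C_N(t) = k₁C_{M0}/(k₂−k₁)·(e^(−k₁t) − e^(−k₂t)).
e^(−k₁t) = e^(−0.115×39.4) = e^(−4.531) = 0.01077; e^(−k₂t) = e^(−1.828) = 0.1607.
C_N = 0.115×2.77/(0.0464−0.115) × (0.01077−0.1607) = (-4.644)×(-0.1499) = 0.6963 mol/L.
Y_N = C_N/C_{M0} = 0.6963/2.77 = 0.251.

0.251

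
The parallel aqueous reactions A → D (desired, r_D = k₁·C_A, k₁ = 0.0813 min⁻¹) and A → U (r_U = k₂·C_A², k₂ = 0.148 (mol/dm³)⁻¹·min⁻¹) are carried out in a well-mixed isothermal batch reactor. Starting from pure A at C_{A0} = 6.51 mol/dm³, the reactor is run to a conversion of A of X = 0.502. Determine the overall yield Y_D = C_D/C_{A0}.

0.0525

C_A = C_{A0}(1−X) = 3.242 mol/dm³.
Along a PFR/batch, dC_D/dC_A = −r_D/(r_D+r_U) = −k₁/(k₁+k₂·C_A).
Integrating from C_{A0} to C_A: C_D = (0.0813/0.148)·ln[(0.0813+0.148·6.51)/(0.0813+0.148·3.24)] = 0.5493·ln(1.045/0.5611) = 0.3415 mol/dm³.
Y_D = C_D/C_{A0} = 0.3415/6.51 = 0.0525.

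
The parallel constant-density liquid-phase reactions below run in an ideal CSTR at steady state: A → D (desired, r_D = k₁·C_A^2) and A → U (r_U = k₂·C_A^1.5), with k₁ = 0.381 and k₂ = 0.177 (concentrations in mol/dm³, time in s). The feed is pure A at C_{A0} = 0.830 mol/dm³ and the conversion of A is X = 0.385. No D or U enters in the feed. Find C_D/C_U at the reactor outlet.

1.54

Exit C_A = C_{A0}(1−X) = 0.830×0.615 = 0.5104 mol/dm³.
A CSTR operates uniformly at the exit composition, giving r_D = 0.09927 and r_U = 0.06455 (each k·C_A^n at C_A = 0.5104).
Overall selectivity = C_D/C_U = r_Dτ/(r_Uτ) = r_D/r_U = 1.54.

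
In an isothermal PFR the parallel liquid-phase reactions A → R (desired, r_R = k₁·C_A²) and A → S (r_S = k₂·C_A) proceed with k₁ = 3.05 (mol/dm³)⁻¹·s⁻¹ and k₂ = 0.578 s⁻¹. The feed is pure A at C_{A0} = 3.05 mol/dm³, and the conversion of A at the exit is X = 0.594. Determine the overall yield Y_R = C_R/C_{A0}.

C_A = C_{A0}(1−X) = 1.238 mol/dm³.
Along a PFR/batch, dC_S/dC_A = −r_S/(r_R+r_S) = −k₂/(k₂+k₁·C_A).
Integrating from C_{A0} to C_A: C_S = (0.578/3.05)·ln[(0.578+3.05·3.05)/(0.578+3.05·1.24)] = 0.1895·ln(9.880/4.355) = 0.1553 mol/dm³.
Then C_R = (C_{A0}−C_A) − C_S = 1.812 − 0.1553 = 1.656 mol/dm³.
Y_R = C_R/C_{A0} = 1.656/3.05 = 0.543.

0.543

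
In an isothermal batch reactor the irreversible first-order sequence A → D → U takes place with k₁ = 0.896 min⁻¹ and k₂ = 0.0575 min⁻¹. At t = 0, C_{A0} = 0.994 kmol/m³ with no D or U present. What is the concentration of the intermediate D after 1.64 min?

0.722 kmol/m³

Solving the coupled first-order balances gives C_D(t) = [k₁/(k₂−k₁)]·C_{A0}·(e^(−k₁t) − e^(−k₂t)).
e^(−k₁t) = e^(−0.896×1.64) = e^(−1.469) = 0.2301; e^(−k₂t) = e^(−0.09430) = 0.9100.
C_D = 0.896×0.994/(0.0575−0.896) × (0.2301−0.9100) = (-1.062)×(-0.6800) = 0.7222 kmol/m³.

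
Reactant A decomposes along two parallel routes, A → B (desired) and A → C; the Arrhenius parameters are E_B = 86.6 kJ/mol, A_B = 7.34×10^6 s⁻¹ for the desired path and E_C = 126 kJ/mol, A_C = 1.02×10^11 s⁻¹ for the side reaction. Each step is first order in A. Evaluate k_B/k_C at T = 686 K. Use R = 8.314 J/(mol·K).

Since both paths have the same order in A, the concentration cancels and S_{B/C} = k_B/k_C = (A_B/A_C)·exp[(E_C−E_B)/(RT)].
(E_C−E_B)/(RT) = (126−86.6)×10³/(8.314×686) = 39400/5703 = 6.908.
k_B/k_C = (7.34×10^6/1.02×10^11)·exp(6.908) = 7.196×10^-5 × 1000 = 0.0720.
Since E_B < E_C, lowering the temperature improves selectivity toward B.

0.0720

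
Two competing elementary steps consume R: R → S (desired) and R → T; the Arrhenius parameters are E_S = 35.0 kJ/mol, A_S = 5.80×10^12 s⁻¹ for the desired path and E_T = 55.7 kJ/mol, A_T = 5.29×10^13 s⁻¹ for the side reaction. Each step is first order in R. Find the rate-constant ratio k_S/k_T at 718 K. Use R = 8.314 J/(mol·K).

3.52

With equal orders, S_{S/T} = k_S/k_T = (A_S/A_T)·exp[(E_T−E_S)/(RT)].
(E_T−E_S)/(RT) = (55.7−35.0)×10³/(8.314×718) = 20700/5969 = 3.468.
k_S/k_T = (5.80×10^12/5.29×10^13)·exp(3.468) = 0.1096 × 32.06 = 3.52.
Since E_S < E_T, lowering the temperature improves selectivity toward S.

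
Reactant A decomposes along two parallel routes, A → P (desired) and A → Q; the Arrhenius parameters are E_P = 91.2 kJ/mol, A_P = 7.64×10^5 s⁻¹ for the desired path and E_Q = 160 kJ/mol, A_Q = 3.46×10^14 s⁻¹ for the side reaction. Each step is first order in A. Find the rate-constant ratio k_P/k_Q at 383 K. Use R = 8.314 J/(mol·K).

k_P/k_Q = (A_P/A_Q)·exp[−(E_P−E_Q)/(RT)] = (A_P/A_Q)·exp[(E_Q−E_P)/(RT)].
(E_Q−E_P)/(RT) = (160−91.2)×10³/(8.314×383) = 68800/3184 = 21.61.
k_P/k_Q = (7.64×10^5/3.46×10^14)·exp(21.61) = 2.208×10^-9 × 2.418×10^9 = 5.34.

5.34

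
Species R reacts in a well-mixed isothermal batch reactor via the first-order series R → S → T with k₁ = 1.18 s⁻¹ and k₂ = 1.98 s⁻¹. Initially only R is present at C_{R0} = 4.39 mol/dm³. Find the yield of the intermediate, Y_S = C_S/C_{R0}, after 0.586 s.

0.276

Solving the coupled first-order balances gives C_S(t) = [k₁/(k₂−k₁)]·C_{R0}·(e^(−k₁t) − e^(−k₂t)).
e^(−k₁t) = e^(−1.18×0.586) = e^(−0.6915) = 0.5008; e^(−k₂t) = e^(−1.160) = 0.3134.
C_S = 1.18×4.39/(1.98−1.18) × (0.5008−0.3134) = 6.475×0.1874 = 1.214 mol/dm³.
Y_S = C_S/C_{R0} = 1.214/4.39 = 0.276.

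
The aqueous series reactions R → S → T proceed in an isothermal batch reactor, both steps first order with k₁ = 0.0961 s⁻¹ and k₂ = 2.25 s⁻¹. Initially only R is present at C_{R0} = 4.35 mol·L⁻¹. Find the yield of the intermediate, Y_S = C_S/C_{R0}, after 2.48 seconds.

Solving the coupled first-order balances gives C_S(t) = [k₁/(k₂−k₁)]·C_{R0}·(e^(−k₁t) − e^(−k₂t)).
e^(−k₁t) = e^(−0.0961×2.48) = e^(−0.2383) = 0.7879; e^(−k₂t) = e^(−5.580) = 0.003773.
C_S = 0.0961×4.35/(2.25−0.0961) × (0.7879−0.003773) = 0.1941×0.7842 = 0.1522 mol·L⁻¹.
Y_S = C_S/C_{R0} = 0.1522/4.35 = 0.0350.

0.0350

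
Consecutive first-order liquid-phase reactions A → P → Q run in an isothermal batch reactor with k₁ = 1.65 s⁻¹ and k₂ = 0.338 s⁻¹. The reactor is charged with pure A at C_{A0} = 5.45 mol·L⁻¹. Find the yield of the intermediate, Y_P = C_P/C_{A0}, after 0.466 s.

Solving the coupled first-order balances gives C_P(t) = [k₁/(k₂−k₁)]·C_{A0}·(e^(−k₁t) − e^(−k₂t)).
e^(−k₁t) = e^(−1.65×0.466) = e^(−0.7689) = 0.4635; e^(−k₂t) = e^(−0.1575) = 0.8543.
C_P = 1.65×5.45/(0.338−1.65) × (0.4635−0.8543) = (-6.854)×(-0.3907) = 2.678 mol·L⁻¹.
Y_P = C_P/C_{A0} = 2.678/5.45 = 0.491.

0.491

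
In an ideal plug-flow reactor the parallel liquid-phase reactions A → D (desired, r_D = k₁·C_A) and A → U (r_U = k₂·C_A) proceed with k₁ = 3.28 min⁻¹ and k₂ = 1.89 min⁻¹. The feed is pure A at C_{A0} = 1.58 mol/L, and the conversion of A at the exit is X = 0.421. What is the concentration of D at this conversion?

C_A = C_{A0}(1−X) = 0.9148 mol/L.
Both paths are first order in A, so the instantaneous fraction to D is constant: dC_D/d(−C_A) = k₁/(k₁+k₂) = 0.6344.
C_D = 0.6344·(C_{A0}−C_A) = 0.6344×0.6652 = 0.422 mol/L.

0.422 mol/L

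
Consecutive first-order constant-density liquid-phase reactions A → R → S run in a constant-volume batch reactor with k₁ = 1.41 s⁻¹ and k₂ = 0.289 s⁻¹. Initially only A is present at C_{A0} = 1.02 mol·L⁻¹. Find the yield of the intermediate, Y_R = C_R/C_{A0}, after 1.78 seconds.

For first-order series with pure A initially, C_R(t) = k₁C_{A0}/(k₂−k₁)·(e^(−k₁t) − e^(−k₂t)).
e^(−k₁t) = e^(−1.41×1.78) = e^(−2.510) = 0.08128; e^(−k₂t) = e^(−0.5144) = 0.5978.
C_R = 1.41×1.02/(0.289−1.41) × (0.08128−0.5978) = (-1.283)×(-0.5166) = 0.6627 mol·L⁻¹.
Y_R = C_R/C_{A0} = 0.6627/1.02 = 0.650.

0.650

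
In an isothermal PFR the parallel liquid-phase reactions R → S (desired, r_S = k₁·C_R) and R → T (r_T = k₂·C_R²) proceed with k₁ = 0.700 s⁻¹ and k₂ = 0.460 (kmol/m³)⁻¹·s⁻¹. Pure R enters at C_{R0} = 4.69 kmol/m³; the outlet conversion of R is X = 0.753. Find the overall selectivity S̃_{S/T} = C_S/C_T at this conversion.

0.568

C_R = C_{R0}(1−X) = 1.158 kmol/m³.
Along a PFR/batch, dC_S/dC_R = −r_S/(r_S+r_T) = −k₁/(k₁+k₂·C_R).
Integrating from C_{R0} to C_R: C_S = (0.700/0.460)·ln[(0.700+0.460·4.69)/(0.700+0.460·1.16)] = 1.522·ln(2.857/1.233) = 1.279 kmol/m³.
C_T = (C_{R0}−C_R)−C_S = 2.252 kmol/m³; S̃_{S/T} = 1.279/2.252 = 0.568.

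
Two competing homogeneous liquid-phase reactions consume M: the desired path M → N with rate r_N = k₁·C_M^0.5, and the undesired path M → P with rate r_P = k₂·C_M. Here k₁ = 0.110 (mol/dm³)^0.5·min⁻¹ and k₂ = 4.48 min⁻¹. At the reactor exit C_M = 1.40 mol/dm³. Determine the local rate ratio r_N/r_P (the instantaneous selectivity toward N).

0.0208

S_{N/P} = r_N/r_P = (k₁·C_M^0.5)/(k₂·C_M) = (k₁/k₂)·C_M^-0.5.
= (0.110×1.400^0.5) / (4.48×1.400) = 0.1302/6.272 = 0.0208.
The undesired path is higher order in M, so low C_M (CSTR or dilute feed) favours N.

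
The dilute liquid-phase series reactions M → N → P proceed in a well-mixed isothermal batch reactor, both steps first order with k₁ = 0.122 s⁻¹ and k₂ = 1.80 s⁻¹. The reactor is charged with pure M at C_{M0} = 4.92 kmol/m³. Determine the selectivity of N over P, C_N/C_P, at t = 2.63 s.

0.234

For first-order series with pure M initially, C_N(t) = k₁C_{M0}/(k₂−k₁)·(e^(−k₁t) − e^(−k₂t)).
e^(−k₁t) = e^(−0.122×2.63) = e^(−0.3209) = 0.7255; e^(−k₂t) = e^(−4.734) = 0.008791.
C_N = 0.122×4.92/(1.80−0.122) × (0.7255−0.008791) = 0.3577×0.7167 = 0.2564 kmol/m³.
C_M = C_{M0}e^(−k₁t) = 3.570 kmol/m³, so C_P = C_{M0}−C_M−C_N = 1.094 kmol/m³; C_N/C_P = 0.234.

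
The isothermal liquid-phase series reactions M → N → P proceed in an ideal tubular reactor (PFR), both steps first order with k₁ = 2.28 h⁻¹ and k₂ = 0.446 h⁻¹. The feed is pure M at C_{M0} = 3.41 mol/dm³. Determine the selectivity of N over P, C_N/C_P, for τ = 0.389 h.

9.69

For first-order series with pure M initially, C_N(τ) = k₁C_{M0}/(k₂−k₁)·(e^(−k₁τ) − e^(−k₂τ)).
e^(−k₁τ) = e^(−2.28×0.389) = e^(−0.8869) = 0.4119; e^(−k₂τ) = e^(−0.1735) = 0.8407.
C_N = 2.28×3.41/(0.446−2.28) × (0.4119−0.8407) = (-4.239)×(-0.4288) = 1.818 mol/dm³.
C_M = C_{M0}e^(−k₁τ) = 1.405 mol/dm³, so C_P = C_{M0}−C_M−C_N = 0.1876 mol/dm³; C_N/C_P = 9.69.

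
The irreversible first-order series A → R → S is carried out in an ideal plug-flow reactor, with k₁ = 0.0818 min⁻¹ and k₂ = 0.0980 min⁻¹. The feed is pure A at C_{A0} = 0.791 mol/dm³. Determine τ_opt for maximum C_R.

11.2 min

Setting dC_R/dτ = 0 gives τ_opt = ln(k₂/k₁)/(k₂−k₁).
= ln(0.0980/0.0818)/(0.0980−0.0818) = ln(1.198)/0.01620 = 0.1807/0.01620 = 11.2 min.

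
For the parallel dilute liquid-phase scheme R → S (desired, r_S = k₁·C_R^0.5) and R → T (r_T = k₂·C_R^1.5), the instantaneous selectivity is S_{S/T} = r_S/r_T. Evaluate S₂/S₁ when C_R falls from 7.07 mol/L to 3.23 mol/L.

S_{S/T} = (k₁/k₂)·C_R⁻¹, so S₂/S₁ = (C_{R,2}/C_{R,1})⁻¹.
= 7.07/3.23 = 2.19.

2.19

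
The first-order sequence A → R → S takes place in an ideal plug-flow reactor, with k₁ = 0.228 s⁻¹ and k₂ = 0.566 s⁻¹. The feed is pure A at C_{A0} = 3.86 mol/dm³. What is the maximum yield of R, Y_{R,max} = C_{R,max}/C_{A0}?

At the optimum, C_{R,max}/C_{A0} = (k₁/k₂)^[k₂/(k₂−k₁)].
= (0.228/0.566)^(0.566/(0.566−0.228)) = (0.4028)^(1.675) = 0.2181.

0.218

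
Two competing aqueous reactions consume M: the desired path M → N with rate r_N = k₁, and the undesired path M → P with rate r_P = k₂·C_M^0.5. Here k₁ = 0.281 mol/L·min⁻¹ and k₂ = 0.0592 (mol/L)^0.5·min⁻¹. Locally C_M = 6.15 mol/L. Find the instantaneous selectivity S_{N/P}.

1.91

S_{N/P} = r_N/r_P = (k₁)/(k₂·C_M^0.5) = (k₁/k₂)·C_M^-0.5.
= (0.281) / (0.0592×6.150^0.5) = 0.2810/0.1468 = 1.91.
The undesired path is higher order in M, so low C_M (CSTR or dilute feed) favours N.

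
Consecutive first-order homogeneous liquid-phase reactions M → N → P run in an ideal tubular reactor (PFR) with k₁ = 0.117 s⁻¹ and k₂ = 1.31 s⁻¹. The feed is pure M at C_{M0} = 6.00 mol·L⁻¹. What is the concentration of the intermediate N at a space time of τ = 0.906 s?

Solving the coupled first-order balances gives C_N(τ) = [k₁/(k₂−k₁)]·C_{M0}·(e^(−k₁τ) − e^(−k₂τ)).
e^(−k₁τ) = e^(−0.117×0.906) = e^(−0.1060) = 0.8994; e^(−k₂τ) = e^(−1.187) = 0.3052.
C_N = 0.117×6.00/(1.31−0.117) × (0.8994−0.3052) = 0.5884×0.5942 = 0.3497 mol·L⁻¹.

0.350 mol·L⁻¹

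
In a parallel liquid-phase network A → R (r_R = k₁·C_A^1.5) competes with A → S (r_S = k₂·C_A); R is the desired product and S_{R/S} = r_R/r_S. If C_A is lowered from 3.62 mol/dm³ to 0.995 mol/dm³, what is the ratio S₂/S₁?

S_{R/S} = (k₁/k₂)·C_A^0.5, so S₂/S₁ = (C_{A,2}/C_{A,1})^0.5.
= (0.995/3.62)^0.5 = (0.2749)^0.5 = 0.524.

0.524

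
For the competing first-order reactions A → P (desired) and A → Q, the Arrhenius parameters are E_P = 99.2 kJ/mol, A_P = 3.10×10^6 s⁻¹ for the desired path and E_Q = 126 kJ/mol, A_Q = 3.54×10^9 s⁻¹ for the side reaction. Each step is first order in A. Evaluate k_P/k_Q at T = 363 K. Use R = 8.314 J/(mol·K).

Since both paths have the same order in A, the concentration cancels and S_{P/Q} = k_P/k_Q = (A_P/A_Q)·exp[(E_Q−E_P)/(RT)].
(E_Q−E_P)/(RT) = (126−99.2)×10³/(8.314×363) = 26800/3018 = 8.880.
k_P/k_Q = (3.10×10^6/3.54×10^9)·exp(8.880) = 8.757×10^-4 × 7188 = 6.29.

6.29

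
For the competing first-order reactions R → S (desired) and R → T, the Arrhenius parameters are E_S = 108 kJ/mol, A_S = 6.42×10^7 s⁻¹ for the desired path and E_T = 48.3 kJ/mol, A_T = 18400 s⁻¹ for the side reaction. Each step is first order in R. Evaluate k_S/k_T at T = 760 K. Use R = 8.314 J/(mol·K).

k_S/k_T = (A_S/A_T)·exp[−(E_S−E_T)/(RT)] = (A_S/A_T)·exp[(E_T−E_S)/(RT)].
(E_T−E_S)/(RT) = (48.3−108)×10³/(8.314×760) = -59700/6319 = -9.448.
k_S/k_T = (6.42×10^7/18400)·exp(-9.448) = 3489 × 7.883×10^-5 = 0.275.
Since E_S > E_T, raising the temperature improves selectivity toward S.

0.275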